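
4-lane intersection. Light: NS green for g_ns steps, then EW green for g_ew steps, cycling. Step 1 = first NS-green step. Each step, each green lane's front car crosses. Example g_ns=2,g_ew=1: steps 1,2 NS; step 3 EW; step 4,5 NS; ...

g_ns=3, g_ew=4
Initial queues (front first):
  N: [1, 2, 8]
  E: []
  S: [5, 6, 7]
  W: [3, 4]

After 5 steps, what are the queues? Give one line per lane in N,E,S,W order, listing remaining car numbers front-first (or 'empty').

Step 1 [NS]: N:car1-GO,E:wait,S:car5-GO,W:wait | queues: N=2 E=0 S=2 W=2
Step 2 [NS]: N:car2-GO,E:wait,S:car6-GO,W:wait | queues: N=1 E=0 S=1 W=2
Step 3 [NS]: N:car8-GO,E:wait,S:car7-GO,W:wait | queues: N=0 E=0 S=0 W=2
Step 4 [EW]: N:wait,E:empty,S:wait,W:car3-GO | queues: N=0 E=0 S=0 W=1
Step 5 [EW]: N:wait,E:empty,S:wait,W:car4-GO | queues: N=0 E=0 S=0 W=0

N: empty
E: empty
S: empty
W: empty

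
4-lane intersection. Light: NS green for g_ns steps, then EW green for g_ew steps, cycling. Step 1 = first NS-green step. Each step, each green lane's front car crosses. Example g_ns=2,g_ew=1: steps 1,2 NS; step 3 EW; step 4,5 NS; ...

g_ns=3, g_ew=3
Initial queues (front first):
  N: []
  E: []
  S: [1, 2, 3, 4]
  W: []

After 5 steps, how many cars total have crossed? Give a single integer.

Answer: 3

Derivation:
Step 1 [NS]: N:empty,E:wait,S:car1-GO,W:wait | queues: N=0 E=0 S=3 W=0
Step 2 [NS]: N:empty,E:wait,S:car2-GO,W:wait | queues: N=0 E=0 S=2 W=0
Step 3 [NS]: N:empty,E:wait,S:car3-GO,W:wait | queues: N=0 E=0 S=1 W=0
Step 4 [EW]: N:wait,E:empty,S:wait,W:empty | queues: N=0 E=0 S=1 W=0
Step 5 [EW]: N:wait,E:empty,S:wait,W:empty | queues: N=0 E=0 S=1 W=0
Cars crossed by step 5: 3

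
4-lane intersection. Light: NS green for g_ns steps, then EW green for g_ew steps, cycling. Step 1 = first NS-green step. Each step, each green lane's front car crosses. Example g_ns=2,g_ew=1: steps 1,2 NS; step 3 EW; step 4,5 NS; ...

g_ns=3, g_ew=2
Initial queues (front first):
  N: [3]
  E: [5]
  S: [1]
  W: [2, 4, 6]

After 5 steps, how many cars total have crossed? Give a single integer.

Answer: 5

Derivation:
Step 1 [NS]: N:car3-GO,E:wait,S:car1-GO,W:wait | queues: N=0 E=1 S=0 W=3
Step 2 [NS]: N:empty,E:wait,S:empty,W:wait | queues: N=0 E=1 S=0 W=3
Step 3 [NS]: N:empty,E:wait,S:empty,W:wait | queues: N=0 E=1 S=0 W=3
Step 4 [EW]: N:wait,E:car5-GO,S:wait,W:car2-GO | queues: N=0 E=0 S=0 W=2
Step 5 [EW]: N:wait,E:empty,S:wait,W:car4-GO | queues: N=0 E=0 S=0 W=1
Cars crossed by step 5: 5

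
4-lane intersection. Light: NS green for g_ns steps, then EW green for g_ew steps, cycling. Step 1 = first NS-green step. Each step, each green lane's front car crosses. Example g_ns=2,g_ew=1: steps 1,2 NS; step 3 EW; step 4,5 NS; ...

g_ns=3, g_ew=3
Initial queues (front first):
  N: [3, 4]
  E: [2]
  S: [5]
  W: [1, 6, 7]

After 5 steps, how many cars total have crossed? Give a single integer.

Answer: 6

Derivation:
Step 1 [NS]: N:car3-GO,E:wait,S:car5-GO,W:wait | queues: N=1 E=1 S=0 W=3
Step 2 [NS]: N:car4-GO,E:wait,S:empty,W:wait | queues: N=0 E=1 S=0 W=3
Step 3 [NS]: N:empty,E:wait,S:empty,W:wait | queues: N=0 E=1 S=0 W=3
Step 4 [EW]: N:wait,E:car2-GO,S:wait,W:car1-GO | queues: N=0 E=0 S=0 W=2
Step 5 [EW]: N:wait,E:empty,S:wait,W:car6-GO | queues: N=0 E=0 S=0 W=1
Cars crossed by step 5: 6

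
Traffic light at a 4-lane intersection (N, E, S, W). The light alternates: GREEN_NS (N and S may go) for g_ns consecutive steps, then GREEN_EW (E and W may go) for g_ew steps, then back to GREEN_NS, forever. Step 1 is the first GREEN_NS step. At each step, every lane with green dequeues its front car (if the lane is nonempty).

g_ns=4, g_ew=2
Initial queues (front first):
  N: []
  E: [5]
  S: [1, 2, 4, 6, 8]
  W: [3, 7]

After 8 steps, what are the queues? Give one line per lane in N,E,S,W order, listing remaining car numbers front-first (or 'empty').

Step 1 [NS]: N:empty,E:wait,S:car1-GO,W:wait | queues: N=0 E=1 S=4 W=2
Step 2 [NS]: N:empty,E:wait,S:car2-GO,W:wait | queues: N=0 E=1 S=3 W=2
Step 3 [NS]: N:empty,E:wait,S:car4-GO,W:wait | queues: N=0 E=1 S=2 W=2
Step 4 [NS]: N:empty,E:wait,S:car6-GO,W:wait | queues: N=0 E=1 S=1 W=2
Step 5 [EW]: N:wait,E:car5-GO,S:wait,W:car3-GO | queues: N=0 E=0 S=1 W=1
Step 6 [EW]: N:wait,E:empty,S:wait,W:car7-GO | queues: N=0 E=0 S=1 W=0
Step 7 [NS]: N:empty,E:wait,S:car8-GO,W:wait | queues: N=0 E=0 S=0 W=0

N: empty
E: empty
S: empty
W: empty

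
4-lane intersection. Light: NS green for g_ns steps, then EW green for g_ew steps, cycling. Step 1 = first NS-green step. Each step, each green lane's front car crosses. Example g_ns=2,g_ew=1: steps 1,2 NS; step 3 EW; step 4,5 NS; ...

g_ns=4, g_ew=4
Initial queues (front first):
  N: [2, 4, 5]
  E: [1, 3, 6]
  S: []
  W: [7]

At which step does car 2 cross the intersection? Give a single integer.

Step 1 [NS]: N:car2-GO,E:wait,S:empty,W:wait | queues: N=2 E=3 S=0 W=1
Step 2 [NS]: N:car4-GO,E:wait,S:empty,W:wait | queues: N=1 E=3 S=0 W=1
Step 3 [NS]: N:car5-GO,E:wait,S:empty,W:wait | queues: N=0 E=3 S=0 W=1
Step 4 [NS]: N:empty,E:wait,S:empty,W:wait | queues: N=0 E=3 S=0 W=1
Step 5 [EW]: N:wait,E:car1-GO,S:wait,W:car7-GO | queues: N=0 E=2 S=0 W=0
Step 6 [EW]: N:wait,E:car3-GO,S:wait,W:empty | queues: N=0 E=1 S=0 W=0
Step 7 [EW]: N:wait,E:car6-GO,S:wait,W:empty | queues: N=0 E=0 S=0 W=0
Car 2 crosses at step 1

1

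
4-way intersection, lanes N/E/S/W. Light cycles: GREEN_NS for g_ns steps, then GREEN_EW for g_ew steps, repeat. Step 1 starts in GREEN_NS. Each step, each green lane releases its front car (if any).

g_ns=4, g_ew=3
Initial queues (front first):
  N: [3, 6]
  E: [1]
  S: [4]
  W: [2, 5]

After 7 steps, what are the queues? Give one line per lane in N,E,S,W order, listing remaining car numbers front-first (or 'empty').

Step 1 [NS]: N:car3-GO,E:wait,S:car4-GO,W:wait | queues: N=1 E=1 S=0 W=2
Step 2 [NS]: N:car6-GO,E:wait,S:empty,W:wait | queues: N=0 E=1 S=0 W=2
Step 3 [NS]: N:empty,E:wait,S:empty,W:wait | queues: N=0 E=1 S=0 W=2
Step 4 [NS]: N:empty,E:wait,S:empty,W:wait | queues: N=0 E=1 S=0 W=2
Step 5 [EW]: N:wait,E:car1-GO,S:wait,W:car2-GO | queues: N=0 E=0 S=0 W=1
Step 6 [EW]: N:wait,E:empty,S:wait,W:car5-GO | queues: N=0 E=0 S=0 W=0

N: empty
E: empty
S: empty
W: empty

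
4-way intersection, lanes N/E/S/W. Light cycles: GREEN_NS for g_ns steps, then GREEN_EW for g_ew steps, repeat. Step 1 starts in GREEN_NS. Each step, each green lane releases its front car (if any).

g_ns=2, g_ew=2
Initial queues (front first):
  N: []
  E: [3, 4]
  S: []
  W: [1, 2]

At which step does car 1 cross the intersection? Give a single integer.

Step 1 [NS]: N:empty,E:wait,S:empty,W:wait | queues: N=0 E=2 S=0 W=2
Step 2 [NS]: N:empty,E:wait,S:empty,W:wait | queues: N=0 E=2 S=0 W=2
Step 3 [EW]: N:wait,E:car3-GO,S:wait,W:car1-GO | queues: N=0 E=1 S=0 W=1
Step 4 [EW]: N:wait,E:car4-GO,S:wait,W:car2-GO | queues: N=0 E=0 S=0 W=0
Car 1 crosses at step 3

3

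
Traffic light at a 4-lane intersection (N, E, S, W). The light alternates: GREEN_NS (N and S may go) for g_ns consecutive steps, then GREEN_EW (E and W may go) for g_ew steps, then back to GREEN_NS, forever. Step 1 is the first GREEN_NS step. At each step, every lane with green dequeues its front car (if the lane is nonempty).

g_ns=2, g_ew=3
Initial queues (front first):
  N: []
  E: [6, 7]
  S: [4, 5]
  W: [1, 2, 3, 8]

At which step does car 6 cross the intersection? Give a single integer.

Step 1 [NS]: N:empty,E:wait,S:car4-GO,W:wait | queues: N=0 E=2 S=1 W=4
Step 2 [NS]: N:empty,E:wait,S:car5-GO,W:wait | queues: N=0 E=2 S=0 W=4
Step 3 [EW]: N:wait,E:car6-GO,S:wait,W:car1-GO | queues: N=0 E=1 S=0 W=3
Step 4 [EW]: N:wait,E:car7-GO,S:wait,W:car2-GO | queues: N=0 E=0 S=0 W=2
Step 5 [EW]: N:wait,E:empty,S:wait,W:car3-GO | queues: N=0 E=0 S=0 W=1
Step 6 [NS]: N:empty,E:wait,S:empty,W:wait | queues: N=0 E=0 S=0 W=1
Step 7 [NS]: N:empty,E:wait,S:empty,W:wait | queues: N=0 E=0 S=0 W=1
Step 8 [EW]: N:wait,E:empty,S:wait,W:car8-GO | queues: N=0 E=0 S=0 W=0
Car 6 crosses at step 3

3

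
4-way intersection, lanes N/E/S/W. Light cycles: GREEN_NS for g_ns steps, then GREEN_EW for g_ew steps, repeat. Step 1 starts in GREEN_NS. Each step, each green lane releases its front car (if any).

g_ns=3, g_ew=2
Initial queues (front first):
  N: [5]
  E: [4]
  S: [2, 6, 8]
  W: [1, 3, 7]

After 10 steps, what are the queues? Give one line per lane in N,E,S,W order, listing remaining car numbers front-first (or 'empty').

Step 1 [NS]: N:car5-GO,E:wait,S:car2-GO,W:wait | queues: N=0 E=1 S=2 W=3
Step 2 [NS]: N:empty,E:wait,S:car6-GO,W:wait | queues: N=0 E=1 S=1 W=3
Step 3 [NS]: N:empty,E:wait,S:car8-GO,W:wait | queues: N=0 E=1 S=0 W=3
Step 4 [EW]: N:wait,E:car4-GO,S:wait,W:car1-GO | queues: N=0 E=0 S=0 W=2
Step 5 [EW]: N:wait,E:empty,S:wait,W:car3-GO | queues: N=0 E=0 S=0 W=1
Step 6 [NS]: N:empty,E:wait,S:empty,W:wait | queues: N=0 E=0 S=0 W=1
Step 7 [NS]: N:empty,E:wait,S:empty,W:wait | queues: N=0 E=0 S=0 W=1
Step 8 [NS]: N:empty,E:wait,S:empty,W:wait | queues: N=0 E=0 S=0 W=1
Step 9 [EW]: N:wait,E:empty,S:wait,W:car7-GO | queues: N=0 E=0 S=0 W=0

N: empty
E: empty
S: empty
W: empty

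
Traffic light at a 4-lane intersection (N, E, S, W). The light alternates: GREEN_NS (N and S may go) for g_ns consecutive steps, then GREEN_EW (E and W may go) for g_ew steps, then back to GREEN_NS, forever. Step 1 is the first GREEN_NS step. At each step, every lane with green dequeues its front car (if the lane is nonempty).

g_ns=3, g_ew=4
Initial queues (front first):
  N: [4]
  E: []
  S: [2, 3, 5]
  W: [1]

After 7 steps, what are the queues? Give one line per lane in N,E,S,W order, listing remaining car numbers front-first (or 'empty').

Step 1 [NS]: N:car4-GO,E:wait,S:car2-GO,W:wait | queues: N=0 E=0 S=2 W=1
Step 2 [NS]: N:empty,E:wait,S:car3-GO,W:wait | queues: N=0 E=0 S=1 W=1
Step 3 [NS]: N:empty,E:wait,S:car5-GO,W:wait | queues: N=0 E=0 S=0 W=1
Step 4 [EW]: N:wait,E:empty,S:wait,W:car1-GO | queues: N=0 E=0 S=0 W=0

N: empty
E: empty
S: empty
W: empty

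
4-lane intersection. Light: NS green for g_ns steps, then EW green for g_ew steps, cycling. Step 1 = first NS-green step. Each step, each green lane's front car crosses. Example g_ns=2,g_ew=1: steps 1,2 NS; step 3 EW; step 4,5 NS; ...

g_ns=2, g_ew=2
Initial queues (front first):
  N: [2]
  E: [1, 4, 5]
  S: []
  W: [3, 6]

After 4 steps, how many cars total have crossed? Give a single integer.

Answer: 5

Derivation:
Step 1 [NS]: N:car2-GO,E:wait,S:empty,W:wait | queues: N=0 E=3 S=0 W=2
Step 2 [NS]: N:empty,E:wait,S:empty,W:wait | queues: N=0 E=3 S=0 W=2
Step 3 [EW]: N:wait,E:car1-GO,S:wait,W:car3-GO | queues: N=0 E=2 S=0 W=1
Step 4 [EW]: N:wait,E:car4-GO,S:wait,W:car6-GO | queues: N=0 E=1 S=0 W=0
Cars crossed by step 4: 5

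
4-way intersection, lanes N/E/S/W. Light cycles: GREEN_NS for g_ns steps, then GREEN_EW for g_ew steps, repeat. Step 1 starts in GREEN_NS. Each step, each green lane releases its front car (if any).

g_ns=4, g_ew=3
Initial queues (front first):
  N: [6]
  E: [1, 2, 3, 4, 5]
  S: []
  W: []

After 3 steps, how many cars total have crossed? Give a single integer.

Step 1 [NS]: N:car6-GO,E:wait,S:empty,W:wait | queues: N=0 E=5 S=0 W=0
Step 2 [NS]: N:empty,E:wait,S:empty,W:wait | queues: N=0 E=5 S=0 W=0
Step 3 [NS]: N:empty,E:wait,S:empty,W:wait | queues: N=0 E=5 S=0 W=0
Cars crossed by step 3: 1

Answer: 1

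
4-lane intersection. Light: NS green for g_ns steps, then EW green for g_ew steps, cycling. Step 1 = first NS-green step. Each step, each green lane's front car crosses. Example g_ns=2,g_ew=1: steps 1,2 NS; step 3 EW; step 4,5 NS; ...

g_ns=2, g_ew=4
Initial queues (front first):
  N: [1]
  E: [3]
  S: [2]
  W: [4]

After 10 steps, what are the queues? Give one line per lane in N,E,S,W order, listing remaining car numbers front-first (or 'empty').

Step 1 [NS]: N:car1-GO,E:wait,S:car2-GO,W:wait | queues: N=0 E=1 S=0 W=1
Step 2 [NS]: N:empty,E:wait,S:empty,W:wait | queues: N=0 E=1 S=0 W=1
Step 3 [EW]: N:wait,E:car3-GO,S:wait,W:car4-GO | queues: N=0 E=0 S=0 W=0

N: empty
E: empty
S: empty
W: empty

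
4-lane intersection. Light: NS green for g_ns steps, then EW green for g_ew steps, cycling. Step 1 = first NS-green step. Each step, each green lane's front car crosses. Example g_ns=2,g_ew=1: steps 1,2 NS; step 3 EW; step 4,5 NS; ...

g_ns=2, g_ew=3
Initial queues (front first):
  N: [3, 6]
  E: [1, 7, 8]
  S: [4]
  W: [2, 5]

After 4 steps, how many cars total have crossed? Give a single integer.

Step 1 [NS]: N:car3-GO,E:wait,S:car4-GO,W:wait | queues: N=1 E=3 S=0 W=2
Step 2 [NS]: N:car6-GO,E:wait,S:empty,W:wait | queues: N=0 E=3 S=0 W=2
Step 3 [EW]: N:wait,E:car1-GO,S:wait,W:car2-GO | queues: N=0 E=2 S=0 W=1
Step 4 [EW]: N:wait,E:car7-GO,S:wait,W:car5-GO | queues: N=0 E=1 S=0 W=0
Cars crossed by step 4: 7

Answer: 7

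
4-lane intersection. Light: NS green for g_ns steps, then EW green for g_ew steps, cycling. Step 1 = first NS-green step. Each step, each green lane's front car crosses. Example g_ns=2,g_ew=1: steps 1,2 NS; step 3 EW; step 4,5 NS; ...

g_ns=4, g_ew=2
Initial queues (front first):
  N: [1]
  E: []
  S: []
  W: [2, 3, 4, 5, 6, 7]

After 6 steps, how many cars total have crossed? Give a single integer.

Step 1 [NS]: N:car1-GO,E:wait,S:empty,W:wait | queues: N=0 E=0 S=0 W=6
Step 2 [NS]: N:empty,E:wait,S:empty,W:wait | queues: N=0 E=0 S=0 W=6
Step 3 [NS]: N:empty,E:wait,S:empty,W:wait | queues: N=0 E=0 S=0 W=6
Step 4 [NS]: N:empty,E:wait,S:empty,W:wait | queues: N=0 E=0 S=0 W=6
Step 5 [EW]: N:wait,E:empty,S:wait,W:car2-GO | queues: N=0 E=0 S=0 W=5
Step 6 [EW]: N:wait,E:empty,S:wait,W:car3-GO | queues: N=0 E=0 S=0 W=4
Cars crossed by step 6: 3

Answer: 3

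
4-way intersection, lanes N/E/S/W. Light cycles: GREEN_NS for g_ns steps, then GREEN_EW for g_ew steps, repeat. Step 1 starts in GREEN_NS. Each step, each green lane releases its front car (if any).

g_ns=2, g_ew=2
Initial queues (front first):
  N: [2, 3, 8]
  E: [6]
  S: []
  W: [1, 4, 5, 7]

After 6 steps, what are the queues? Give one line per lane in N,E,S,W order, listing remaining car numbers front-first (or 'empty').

Step 1 [NS]: N:car2-GO,E:wait,S:empty,W:wait | queues: N=2 E=1 S=0 W=4
Step 2 [NS]: N:car3-GO,E:wait,S:empty,W:wait | queues: N=1 E=1 S=0 W=4
Step 3 [EW]: N:wait,E:car6-GO,S:wait,W:car1-GO | queues: N=1 E=0 S=0 W=3
Step 4 [EW]: N:wait,E:empty,S:wait,W:car4-GO | queues: N=1 E=0 S=0 W=2
Step 5 [NS]: N:car8-GO,E:wait,S:empty,W:wait | queues: N=0 E=0 S=0 W=2
Step 6 [NS]: N:empty,E:wait,S:empty,W:wait | queues: N=0 E=0 S=0 W=2

N: empty
E: empty
S: empty
W: 5 7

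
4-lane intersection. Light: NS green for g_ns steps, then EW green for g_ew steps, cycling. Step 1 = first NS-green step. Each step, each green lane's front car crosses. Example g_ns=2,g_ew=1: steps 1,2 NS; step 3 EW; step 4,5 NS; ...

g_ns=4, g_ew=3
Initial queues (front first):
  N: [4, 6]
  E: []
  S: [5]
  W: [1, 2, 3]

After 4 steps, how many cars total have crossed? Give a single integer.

Answer: 3

Derivation:
Step 1 [NS]: N:car4-GO,E:wait,S:car5-GO,W:wait | queues: N=1 E=0 S=0 W=3
Step 2 [NS]: N:car6-GO,E:wait,S:empty,W:wait | queues: N=0 E=0 S=0 W=3
Step 3 [NS]: N:empty,E:wait,S:empty,W:wait | queues: N=0 E=0 S=0 W=3
Step 4 [NS]: N:empty,E:wait,S:empty,W:wait | queues: N=0 E=0 S=0 W=3
Cars crossed by step 4: 3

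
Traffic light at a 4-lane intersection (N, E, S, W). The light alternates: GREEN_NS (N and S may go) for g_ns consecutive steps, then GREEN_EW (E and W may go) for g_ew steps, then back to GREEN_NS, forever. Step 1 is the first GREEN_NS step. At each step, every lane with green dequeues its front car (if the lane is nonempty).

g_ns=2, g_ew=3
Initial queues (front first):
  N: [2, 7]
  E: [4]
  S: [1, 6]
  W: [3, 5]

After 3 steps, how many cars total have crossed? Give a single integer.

Step 1 [NS]: N:car2-GO,E:wait,S:car1-GO,W:wait | queues: N=1 E=1 S=1 W=2
Step 2 [NS]: N:car7-GO,E:wait,S:car6-GO,W:wait | queues: N=0 E=1 S=0 W=2
Step 3 [EW]: N:wait,E:car4-GO,S:wait,W:car3-GO | queues: N=0 E=0 S=0 W=1
Cars crossed by step 3: 6

Answer: 6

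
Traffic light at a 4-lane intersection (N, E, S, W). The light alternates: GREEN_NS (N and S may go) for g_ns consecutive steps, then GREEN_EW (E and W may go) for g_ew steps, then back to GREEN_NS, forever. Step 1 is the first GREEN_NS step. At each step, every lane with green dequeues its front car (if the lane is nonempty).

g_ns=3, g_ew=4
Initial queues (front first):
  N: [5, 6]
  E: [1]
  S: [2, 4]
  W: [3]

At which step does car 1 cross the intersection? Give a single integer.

Step 1 [NS]: N:car5-GO,E:wait,S:car2-GO,W:wait | queues: N=1 E=1 S=1 W=1
Step 2 [NS]: N:car6-GO,E:wait,S:car4-GO,W:wait | queues: N=0 E=1 S=0 W=1
Step 3 [NS]: N:empty,E:wait,S:empty,W:wait | queues: N=0 E=1 S=0 W=1
Step 4 [EW]: N:wait,E:car1-GO,S:wait,W:car3-GO | queues: N=0 E=0 S=0 W=0
Car 1 crosses at step 4

4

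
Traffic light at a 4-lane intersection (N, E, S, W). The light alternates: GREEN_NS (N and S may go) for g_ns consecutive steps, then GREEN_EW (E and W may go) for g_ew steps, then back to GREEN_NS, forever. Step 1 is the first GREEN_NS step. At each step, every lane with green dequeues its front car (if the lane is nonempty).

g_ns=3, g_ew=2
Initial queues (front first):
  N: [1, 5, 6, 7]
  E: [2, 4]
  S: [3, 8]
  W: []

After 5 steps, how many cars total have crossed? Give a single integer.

Step 1 [NS]: N:car1-GO,E:wait,S:car3-GO,W:wait | queues: N=3 E=2 S=1 W=0
Step 2 [NS]: N:car5-GO,E:wait,S:car8-GO,W:wait | queues: N=2 E=2 S=0 W=0
Step 3 [NS]: N:car6-GO,E:wait,S:empty,W:wait | queues: N=1 E=2 S=0 W=0
Step 4 [EW]: N:wait,E:car2-GO,S:wait,W:empty | queues: N=1 E=1 S=0 W=0
Step 5 [EW]: N:wait,E:car4-GO,S:wait,W:empty | queues: N=1 E=0 S=0 W=0
Cars crossed by step 5: 7

Answer: 7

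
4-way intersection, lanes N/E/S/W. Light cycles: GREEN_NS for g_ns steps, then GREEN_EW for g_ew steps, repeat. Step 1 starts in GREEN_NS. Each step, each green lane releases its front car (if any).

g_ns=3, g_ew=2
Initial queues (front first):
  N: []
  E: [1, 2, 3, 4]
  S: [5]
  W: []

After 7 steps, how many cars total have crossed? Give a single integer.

Step 1 [NS]: N:empty,E:wait,S:car5-GO,W:wait | queues: N=0 E=4 S=0 W=0
Step 2 [NS]: N:empty,E:wait,S:empty,W:wait | queues: N=0 E=4 S=0 W=0
Step 3 [NS]: N:empty,E:wait,S:empty,W:wait | queues: N=0 E=4 S=0 W=0
Step 4 [EW]: N:wait,E:car1-GO,S:wait,W:empty | queues: N=0 E=3 S=0 W=0
Step 5 [EW]: N:wait,E:car2-GO,S:wait,W:empty | queues: N=0 E=2 S=0 W=0
Step 6 [NS]: N:empty,E:wait,S:empty,W:wait | queues: N=0 E=2 S=0 W=0
Step 7 [NS]: N:empty,E:wait,S:empty,W:wait | queues: N=0 E=2 S=0 W=0
Cars crossed by step 7: 3

Answer: 3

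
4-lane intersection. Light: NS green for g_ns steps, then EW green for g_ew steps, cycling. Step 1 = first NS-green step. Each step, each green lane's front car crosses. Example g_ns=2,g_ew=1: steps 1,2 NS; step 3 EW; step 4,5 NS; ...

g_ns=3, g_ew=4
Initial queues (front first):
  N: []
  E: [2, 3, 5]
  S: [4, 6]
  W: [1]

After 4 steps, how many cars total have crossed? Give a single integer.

Step 1 [NS]: N:empty,E:wait,S:car4-GO,W:wait | queues: N=0 E=3 S=1 W=1
Step 2 [NS]: N:empty,E:wait,S:car6-GO,W:wait | queues: N=0 E=3 S=0 W=1
Step 3 [NS]: N:empty,E:wait,S:empty,W:wait | queues: N=0 E=3 S=0 W=1
Step 4 [EW]: N:wait,E:car2-GO,S:wait,W:car1-GO | queues: N=0 E=2 S=0 W=0
Cars crossed by step 4: 4

Answer: 4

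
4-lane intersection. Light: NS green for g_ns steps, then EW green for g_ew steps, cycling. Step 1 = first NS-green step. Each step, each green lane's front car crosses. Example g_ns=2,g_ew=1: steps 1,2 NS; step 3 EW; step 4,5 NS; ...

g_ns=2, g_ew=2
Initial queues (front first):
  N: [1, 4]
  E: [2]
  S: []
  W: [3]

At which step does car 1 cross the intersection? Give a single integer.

Step 1 [NS]: N:car1-GO,E:wait,S:empty,W:wait | queues: N=1 E=1 S=0 W=1
Step 2 [NS]: N:car4-GO,E:wait,S:empty,W:wait | queues: N=0 E=1 S=0 W=1
Step 3 [EW]: N:wait,E:car2-GO,S:wait,W:car3-GO | queues: N=0 E=0 S=0 W=0
Car 1 crosses at step 1

1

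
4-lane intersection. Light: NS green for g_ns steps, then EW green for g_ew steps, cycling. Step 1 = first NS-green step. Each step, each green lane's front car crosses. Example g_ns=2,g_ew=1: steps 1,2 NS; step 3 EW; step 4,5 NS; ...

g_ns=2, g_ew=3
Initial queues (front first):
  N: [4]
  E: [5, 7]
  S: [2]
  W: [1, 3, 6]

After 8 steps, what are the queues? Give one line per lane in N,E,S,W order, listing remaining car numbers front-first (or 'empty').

Step 1 [NS]: N:car4-GO,E:wait,S:car2-GO,W:wait | queues: N=0 E=2 S=0 W=3
Step 2 [NS]: N:empty,E:wait,S:empty,W:wait | queues: N=0 E=2 S=0 W=3
Step 3 [EW]: N:wait,E:car5-GO,S:wait,W:car1-GO | queues: N=0 E=1 S=0 W=2
Step 4 [EW]: N:wait,E:car7-GO,S:wait,W:car3-GO | queues: N=0 E=0 S=0 W=1
Step 5 [EW]: N:wait,E:empty,S:wait,W:car6-GO | queues: N=0 E=0 S=0 W=0

N: empty
E: empty
S: empty
W: empty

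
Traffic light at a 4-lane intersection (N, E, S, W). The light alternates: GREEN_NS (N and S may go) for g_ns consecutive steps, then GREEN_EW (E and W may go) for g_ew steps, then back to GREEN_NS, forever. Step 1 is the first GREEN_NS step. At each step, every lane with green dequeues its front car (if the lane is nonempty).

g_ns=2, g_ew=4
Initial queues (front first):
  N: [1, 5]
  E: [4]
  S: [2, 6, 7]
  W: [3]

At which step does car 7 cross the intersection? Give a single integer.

Step 1 [NS]: N:car1-GO,E:wait,S:car2-GO,W:wait | queues: N=1 E=1 S=2 W=1
Step 2 [NS]: N:car5-GO,E:wait,S:car6-GO,W:wait | queues: N=0 E=1 S=1 W=1
Step 3 [EW]: N:wait,E:car4-GO,S:wait,W:car3-GO | queues: N=0 E=0 S=1 W=0
Step 4 [EW]: N:wait,E:empty,S:wait,W:empty | queues: N=0 E=0 S=1 W=0
Step 5 [EW]: N:wait,E:empty,S:wait,W:empty | queues: N=0 E=0 S=1 W=0
Step 6 [EW]: N:wait,E:empty,S:wait,W:empty | queues: N=0 E=0 S=1 W=0
Step 7 [NS]: N:empty,E:wait,S:car7-GO,W:wait | queues: N=0 E=0 S=0 W=0
Car 7 crosses at step 7

7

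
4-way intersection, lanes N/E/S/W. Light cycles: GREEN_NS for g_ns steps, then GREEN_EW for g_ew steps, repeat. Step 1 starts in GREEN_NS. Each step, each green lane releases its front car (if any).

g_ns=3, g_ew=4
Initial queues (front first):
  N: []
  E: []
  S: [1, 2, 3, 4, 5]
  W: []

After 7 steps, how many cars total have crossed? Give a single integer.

Step 1 [NS]: N:empty,E:wait,S:car1-GO,W:wait | queues: N=0 E=0 S=4 W=0
Step 2 [NS]: N:empty,E:wait,S:car2-GO,W:wait | queues: N=0 E=0 S=3 W=0
Step 3 [NS]: N:empty,E:wait,S:car3-GO,W:wait | queues: N=0 E=0 S=2 W=0
Step 4 [EW]: N:wait,E:empty,S:wait,W:empty | queues: N=0 E=0 S=2 W=0
Step 5 [EW]: N:wait,E:empty,S:wait,W:empty | queues: N=0 E=0 S=2 W=0
Step 6 [EW]: N:wait,E:empty,S:wait,W:empty | queues: N=0 E=0 S=2 W=0
Step 7 [EW]: N:wait,E:empty,S:wait,W:empty | queues: N=0 E=0 S=2 W=0
Cars crossed by step 7: 3

Answer: 3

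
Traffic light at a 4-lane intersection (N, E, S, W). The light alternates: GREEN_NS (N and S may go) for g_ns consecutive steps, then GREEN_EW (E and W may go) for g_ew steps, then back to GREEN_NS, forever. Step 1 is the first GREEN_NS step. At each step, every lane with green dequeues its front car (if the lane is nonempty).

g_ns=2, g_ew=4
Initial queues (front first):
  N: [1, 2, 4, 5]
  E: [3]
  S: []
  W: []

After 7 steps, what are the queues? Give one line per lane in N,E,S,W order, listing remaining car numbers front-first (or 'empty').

Step 1 [NS]: N:car1-GO,E:wait,S:empty,W:wait | queues: N=3 E=1 S=0 W=0
Step 2 [NS]: N:car2-GO,E:wait,S:empty,W:wait | queues: N=2 E=1 S=0 W=0
Step 3 [EW]: N:wait,E:car3-GO,S:wait,W:empty | queues: N=2 E=0 S=0 W=0
Step 4 [EW]: N:wait,E:empty,S:wait,W:empty | queues: N=2 E=0 S=0 W=0
Step 5 [EW]: N:wait,E:empty,S:wait,W:empty | queues: N=2 E=0 S=0 W=0
Step 6 [EW]: N:wait,E:empty,S:wait,W:empty | queues: N=2 E=0 S=0 W=0
Step 7 [NS]: N:car4-GO,E:wait,S:empty,W:wait | queues: N=1 E=0 S=0 W=0

N: 5
E: empty
S: empty
W: empty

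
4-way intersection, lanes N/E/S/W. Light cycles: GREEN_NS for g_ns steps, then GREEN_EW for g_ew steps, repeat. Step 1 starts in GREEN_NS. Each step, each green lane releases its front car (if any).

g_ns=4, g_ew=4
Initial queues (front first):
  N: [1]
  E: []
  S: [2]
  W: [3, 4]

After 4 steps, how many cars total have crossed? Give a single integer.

Step 1 [NS]: N:car1-GO,E:wait,S:car2-GO,W:wait | queues: N=0 E=0 S=0 W=2
Step 2 [NS]: N:empty,E:wait,S:empty,W:wait | queues: N=0 E=0 S=0 W=2
Step 3 [NS]: N:empty,E:wait,S:empty,W:wait | queues: N=0 E=0 S=0 W=2
Step 4 [NS]: N:empty,E:wait,S:empty,W:wait | queues: N=0 E=0 S=0 W=2
Cars crossed by step 4: 2

Answer: 2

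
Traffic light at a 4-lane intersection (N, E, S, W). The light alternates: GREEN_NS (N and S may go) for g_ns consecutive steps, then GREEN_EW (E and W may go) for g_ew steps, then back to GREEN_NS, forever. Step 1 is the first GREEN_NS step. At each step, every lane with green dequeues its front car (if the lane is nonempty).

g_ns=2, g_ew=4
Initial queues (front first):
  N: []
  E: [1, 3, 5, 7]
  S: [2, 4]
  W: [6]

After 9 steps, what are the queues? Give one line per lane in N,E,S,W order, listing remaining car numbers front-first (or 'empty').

Step 1 [NS]: N:empty,E:wait,S:car2-GO,W:wait | queues: N=0 E=4 S=1 W=1
Step 2 [NS]: N:empty,E:wait,S:car4-GO,W:wait | queues: N=0 E=4 S=0 W=1
Step 3 [EW]: N:wait,E:car1-GO,S:wait,W:car6-GO | queues: N=0 E=3 S=0 W=0
Step 4 [EW]: N:wait,E:car3-GO,S:wait,W:empty | queues: N=0 E=2 S=0 W=0
Step 5 [EW]: N:wait,E:car5-GO,S:wait,W:empty | queues: N=0 E=1 S=0 W=0
Step 6 [EW]: N:wait,E:car7-GO,S:wait,W:empty | queues: N=0 E=0 S=0 W=0

N: empty
E: empty
S: empty
W: empty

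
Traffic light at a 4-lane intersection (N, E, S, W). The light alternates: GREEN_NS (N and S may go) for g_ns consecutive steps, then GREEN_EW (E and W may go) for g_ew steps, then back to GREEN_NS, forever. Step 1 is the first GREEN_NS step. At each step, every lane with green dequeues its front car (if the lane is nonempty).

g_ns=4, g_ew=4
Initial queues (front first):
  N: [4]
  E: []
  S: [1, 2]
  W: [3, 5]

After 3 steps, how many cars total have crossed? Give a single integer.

Answer: 3

Derivation:
Step 1 [NS]: N:car4-GO,E:wait,S:car1-GO,W:wait | queues: N=0 E=0 S=1 W=2
Step 2 [NS]: N:empty,E:wait,S:car2-GO,W:wait | queues: N=0 E=0 S=0 W=2
Step 3 [NS]: N:empty,E:wait,S:empty,W:wait | queues: N=0 E=0 S=0 W=2
Cars crossed by step 3: 3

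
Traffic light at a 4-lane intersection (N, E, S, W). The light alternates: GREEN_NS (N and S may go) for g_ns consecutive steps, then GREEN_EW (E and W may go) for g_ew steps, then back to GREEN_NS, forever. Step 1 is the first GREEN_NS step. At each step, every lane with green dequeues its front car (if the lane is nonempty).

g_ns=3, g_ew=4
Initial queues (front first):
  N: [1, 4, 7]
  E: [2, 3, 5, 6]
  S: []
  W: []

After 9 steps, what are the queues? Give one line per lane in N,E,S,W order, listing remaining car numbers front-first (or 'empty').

Step 1 [NS]: N:car1-GO,E:wait,S:empty,W:wait | queues: N=2 E=4 S=0 W=0
Step 2 [NS]: N:car4-GO,E:wait,S:empty,W:wait | queues: N=1 E=4 S=0 W=0
Step 3 [NS]: N:car7-GO,E:wait,S:empty,W:wait | queues: N=0 E=4 S=0 W=0
Step 4 [EW]: N:wait,E:car2-GO,S:wait,W:empty | queues: N=0 E=3 S=0 W=0
Step 5 [EW]: N:wait,E:car3-GO,S:wait,W:empty | queues: N=0 E=2 S=0 W=0
Step 6 [EW]: N:wait,E:car5-GO,S:wait,W:empty | queues: N=0 E=1 S=0 W=0
Step 7 [EW]: N:wait,E:car6-GO,S:wait,W:empty | queues: N=0 E=0 S=0 W=0

N: empty
E: empty
S: empty
W: empty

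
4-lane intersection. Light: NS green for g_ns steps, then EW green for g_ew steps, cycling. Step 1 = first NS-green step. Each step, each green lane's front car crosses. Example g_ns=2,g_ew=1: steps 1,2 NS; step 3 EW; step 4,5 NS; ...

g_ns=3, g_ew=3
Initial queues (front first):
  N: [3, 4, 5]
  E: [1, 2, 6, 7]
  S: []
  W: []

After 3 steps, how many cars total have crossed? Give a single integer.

Step 1 [NS]: N:car3-GO,E:wait,S:empty,W:wait | queues: N=2 E=4 S=0 W=0
Step 2 [NS]: N:car4-GO,E:wait,S:empty,W:wait | queues: N=1 E=4 S=0 W=0
Step 3 [NS]: N:car5-GO,E:wait,S:empty,W:wait | queues: N=0 E=4 S=0 W=0
Cars crossed by step 3: 3

Answer: 3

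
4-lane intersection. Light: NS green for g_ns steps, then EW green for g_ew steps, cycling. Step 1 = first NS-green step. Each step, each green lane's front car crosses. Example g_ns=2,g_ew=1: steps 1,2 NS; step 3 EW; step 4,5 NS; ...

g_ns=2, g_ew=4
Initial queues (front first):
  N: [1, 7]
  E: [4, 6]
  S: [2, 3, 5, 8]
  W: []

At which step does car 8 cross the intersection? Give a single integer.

Step 1 [NS]: N:car1-GO,E:wait,S:car2-GO,W:wait | queues: N=1 E=2 S=3 W=0
Step 2 [NS]: N:car7-GO,E:wait,S:car3-GO,W:wait | queues: N=0 E=2 S=2 W=0
Step 3 [EW]: N:wait,E:car4-GO,S:wait,W:empty | queues: N=0 E=1 S=2 W=0
Step 4 [EW]: N:wait,E:car6-GO,S:wait,W:empty | queues: N=0 E=0 S=2 W=0
Step 5 [EW]: N:wait,E:empty,S:wait,W:empty | queues: N=0 E=0 S=2 W=0
Step 6 [EW]: N:wait,E:empty,S:wait,W:empty | queues: N=0 E=0 S=2 W=0
Step 7 [NS]: N:empty,E:wait,S:car5-GO,W:wait | queues: N=0 E=0 S=1 W=0
Step 8 [NS]: N:empty,E:wait,S:car8-GO,W:wait | queues: N=0 E=0 S=0 W=0
Car 8 crosses at step 8

8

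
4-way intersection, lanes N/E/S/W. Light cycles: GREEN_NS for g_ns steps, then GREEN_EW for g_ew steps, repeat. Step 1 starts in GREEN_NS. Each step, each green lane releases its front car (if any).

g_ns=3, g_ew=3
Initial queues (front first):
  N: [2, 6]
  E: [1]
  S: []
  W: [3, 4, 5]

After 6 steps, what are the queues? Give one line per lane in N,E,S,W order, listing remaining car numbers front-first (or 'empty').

Step 1 [NS]: N:car2-GO,E:wait,S:empty,W:wait | queues: N=1 E=1 S=0 W=3
Step 2 [NS]: N:car6-GO,E:wait,S:empty,W:wait | queues: N=0 E=1 S=0 W=3
Step 3 [NS]: N:empty,E:wait,S:empty,W:wait | queues: N=0 E=1 S=0 W=3
Step 4 [EW]: N:wait,E:car1-GO,S:wait,W:car3-GO | queues: N=0 E=0 S=0 W=2
Step 5 [EW]: N:wait,E:empty,S:wait,W:car4-GO | queues: N=0 E=0 S=0 W=1
Step 6 [EW]: N:wait,E:empty,S:wait,W:car5-GO | queues: N=0 E=0 S=0 W=0

N: empty
E: empty
S: empty
W: empty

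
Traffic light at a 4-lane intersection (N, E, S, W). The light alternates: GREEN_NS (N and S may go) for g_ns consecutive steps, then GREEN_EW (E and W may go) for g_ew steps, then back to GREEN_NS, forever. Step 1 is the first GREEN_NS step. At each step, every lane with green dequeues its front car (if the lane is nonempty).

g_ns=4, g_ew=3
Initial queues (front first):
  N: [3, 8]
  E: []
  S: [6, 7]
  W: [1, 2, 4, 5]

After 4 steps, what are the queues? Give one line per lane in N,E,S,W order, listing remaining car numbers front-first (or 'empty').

Step 1 [NS]: N:car3-GO,E:wait,S:car6-GO,W:wait | queues: N=1 E=0 S=1 W=4
Step 2 [NS]: N:car8-GO,E:wait,S:car7-GO,W:wait | queues: N=0 E=0 S=0 W=4
Step 3 [NS]: N:empty,E:wait,S:empty,W:wait | queues: N=0 E=0 S=0 W=4
Step 4 [NS]: N:empty,E:wait,S:empty,W:wait | queues: N=0 E=0 S=0 W=4

N: empty
E: empty
S: empty
W: 1 2 4 5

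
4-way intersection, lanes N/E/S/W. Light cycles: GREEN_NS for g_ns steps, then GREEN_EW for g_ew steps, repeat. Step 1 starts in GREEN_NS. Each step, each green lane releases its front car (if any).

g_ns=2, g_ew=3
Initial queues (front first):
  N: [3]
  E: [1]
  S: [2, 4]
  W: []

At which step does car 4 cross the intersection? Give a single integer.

Step 1 [NS]: N:car3-GO,E:wait,S:car2-GO,W:wait | queues: N=0 E=1 S=1 W=0
Step 2 [NS]: N:empty,E:wait,S:car4-GO,W:wait | queues: N=0 E=1 S=0 W=0
Step 3 [EW]: N:wait,E:car1-GO,S:wait,W:empty | queues: N=0 E=0 S=0 W=0
Car 4 crosses at step 2

2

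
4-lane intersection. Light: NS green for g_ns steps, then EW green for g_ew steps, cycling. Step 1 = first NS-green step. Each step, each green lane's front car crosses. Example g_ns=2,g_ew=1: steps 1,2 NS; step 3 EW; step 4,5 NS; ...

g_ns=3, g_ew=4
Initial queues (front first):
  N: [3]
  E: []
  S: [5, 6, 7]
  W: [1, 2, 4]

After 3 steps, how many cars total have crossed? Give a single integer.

Step 1 [NS]: N:car3-GO,E:wait,S:car5-GO,W:wait | queues: N=0 E=0 S=2 W=3
Step 2 [NS]: N:empty,E:wait,S:car6-GO,W:wait | queues: N=0 E=0 S=1 W=3
Step 3 [NS]: N:empty,E:wait,S:car7-GO,W:wait | queues: N=0 E=0 S=0 W=3
Cars crossed by step 3: 4

Answer: 4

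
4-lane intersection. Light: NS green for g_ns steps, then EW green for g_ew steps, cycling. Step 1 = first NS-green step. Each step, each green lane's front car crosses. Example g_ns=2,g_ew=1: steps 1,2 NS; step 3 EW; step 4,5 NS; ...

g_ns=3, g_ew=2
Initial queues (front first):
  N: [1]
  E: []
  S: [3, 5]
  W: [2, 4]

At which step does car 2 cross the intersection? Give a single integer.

Step 1 [NS]: N:car1-GO,E:wait,S:car3-GO,W:wait | queues: N=0 E=0 S=1 W=2
Step 2 [NS]: N:empty,E:wait,S:car5-GO,W:wait | queues: N=0 E=0 S=0 W=2
Step 3 [NS]: N:empty,E:wait,S:empty,W:wait | queues: N=0 E=0 S=0 W=2
Step 4 [EW]: N:wait,E:empty,S:wait,W:car2-GO | queues: N=0 E=0 S=0 W=1
Step 5 [EW]: N:wait,E:empty,S:wait,W:car4-GO | queues: N=0 E=0 S=0 W=0
Car 2 crosses at step 4

4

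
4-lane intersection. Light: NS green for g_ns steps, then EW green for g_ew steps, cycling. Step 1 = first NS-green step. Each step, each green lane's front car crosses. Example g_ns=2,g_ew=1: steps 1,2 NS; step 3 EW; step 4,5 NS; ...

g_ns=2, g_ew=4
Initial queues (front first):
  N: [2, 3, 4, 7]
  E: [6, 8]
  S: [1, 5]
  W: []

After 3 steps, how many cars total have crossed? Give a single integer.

Step 1 [NS]: N:car2-GO,E:wait,S:car1-GO,W:wait | queues: N=3 E=2 S=1 W=0
Step 2 [NS]: N:car3-GO,E:wait,S:car5-GO,W:wait | queues: N=2 E=2 S=0 W=0
Step 3 [EW]: N:wait,E:car6-GO,S:wait,W:empty | queues: N=2 E=1 S=0 W=0
Cars crossed by step 3: 5

Answer: 5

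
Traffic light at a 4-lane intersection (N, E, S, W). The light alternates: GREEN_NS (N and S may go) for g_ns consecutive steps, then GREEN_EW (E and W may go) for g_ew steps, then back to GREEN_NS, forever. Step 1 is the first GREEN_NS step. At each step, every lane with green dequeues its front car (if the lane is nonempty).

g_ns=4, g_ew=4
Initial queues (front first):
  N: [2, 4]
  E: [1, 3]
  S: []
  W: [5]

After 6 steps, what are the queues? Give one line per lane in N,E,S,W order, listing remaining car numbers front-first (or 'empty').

Step 1 [NS]: N:car2-GO,E:wait,S:empty,W:wait | queues: N=1 E=2 S=0 W=1
Step 2 [NS]: N:car4-GO,E:wait,S:empty,W:wait | queues: N=0 E=2 S=0 W=1
Step 3 [NS]: N:empty,E:wait,S:empty,W:wait | queues: N=0 E=2 S=0 W=1
Step 4 [NS]: N:empty,E:wait,S:empty,W:wait | queues: N=0 E=2 S=0 W=1
Step 5 [EW]: N:wait,E:car1-GO,S:wait,W:car5-GO | queues: N=0 E=1 S=0 W=0
Step 6 [EW]: N:wait,E:car3-GO,S:wait,W:empty | queues: N=0 E=0 S=0 W=0

N: empty
E: empty
S: empty
W: empty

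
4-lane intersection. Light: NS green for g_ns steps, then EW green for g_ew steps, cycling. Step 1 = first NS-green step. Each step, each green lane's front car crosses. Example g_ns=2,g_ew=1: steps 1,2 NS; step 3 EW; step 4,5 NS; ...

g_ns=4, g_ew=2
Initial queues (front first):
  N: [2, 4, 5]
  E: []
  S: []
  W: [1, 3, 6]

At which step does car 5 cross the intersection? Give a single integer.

Step 1 [NS]: N:car2-GO,E:wait,S:empty,W:wait | queues: N=2 E=0 S=0 W=3
Step 2 [NS]: N:car4-GO,E:wait,S:empty,W:wait | queues: N=1 E=0 S=0 W=3
Step 3 [NS]: N:car5-GO,E:wait,S:empty,W:wait | queues: N=0 E=0 S=0 W=3
Step 4 [NS]: N:empty,E:wait,S:empty,W:wait | queues: N=0 E=0 S=0 W=3
Step 5 [EW]: N:wait,E:empty,S:wait,W:car1-GO | queues: N=0 E=0 S=0 W=2
Step 6 [EW]: N:wait,E:empty,S:wait,W:car3-GO | queues: N=0 E=0 S=0 W=1
Step 7 [NS]: N:empty,E:wait,S:empty,W:wait | queues: N=0 E=0 S=0 W=1
Step 8 [NS]: N:empty,E:wait,S:empty,W:wait | queues: N=0 E=0 S=0 W=1
Step 9 [NS]: N:empty,E:wait,S:empty,W:wait | queues: N=0 E=0 S=0 W=1
Step 10 [NS]: N:empty,E:wait,S:empty,W:wait | queues: N=0 E=0 S=0 W=1
Step 11 [EW]: N:wait,E:empty,S:wait,W:car6-GO | queues: N=0 E=0 S=0 W=0
Car 5 crosses at step 3

3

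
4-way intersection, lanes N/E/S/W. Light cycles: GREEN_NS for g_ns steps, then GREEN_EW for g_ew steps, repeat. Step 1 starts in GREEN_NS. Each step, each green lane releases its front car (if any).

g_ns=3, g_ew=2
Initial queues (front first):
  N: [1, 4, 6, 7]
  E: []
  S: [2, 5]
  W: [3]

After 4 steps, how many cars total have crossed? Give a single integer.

Answer: 6

Derivation:
Step 1 [NS]: N:car1-GO,E:wait,S:car2-GO,W:wait | queues: N=3 E=0 S=1 W=1
Step 2 [NS]: N:car4-GO,E:wait,S:car5-GO,W:wait | queues: N=2 E=0 S=0 W=1
Step 3 [NS]: N:car6-GO,E:wait,S:empty,W:wait | queues: N=1 E=0 S=0 W=1
Step 4 [EW]: N:wait,E:empty,S:wait,W:car3-GO | queues: N=1 E=0 S=0 W=0
Cars crossed by step 4: 6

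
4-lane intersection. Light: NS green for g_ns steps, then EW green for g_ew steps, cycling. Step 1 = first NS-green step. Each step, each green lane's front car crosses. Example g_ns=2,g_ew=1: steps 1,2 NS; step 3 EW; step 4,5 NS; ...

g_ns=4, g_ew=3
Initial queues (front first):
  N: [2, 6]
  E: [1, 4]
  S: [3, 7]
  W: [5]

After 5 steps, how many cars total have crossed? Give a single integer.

Answer: 6

Derivation:
Step 1 [NS]: N:car2-GO,E:wait,S:car3-GO,W:wait | queues: N=1 E=2 S=1 W=1
Step 2 [NS]: N:car6-GO,E:wait,S:car7-GO,W:wait | queues: N=0 E=2 S=0 W=1
Step 3 [NS]: N:empty,E:wait,S:empty,W:wait | queues: N=0 E=2 S=0 W=1
Step 4 [NS]: N:empty,E:wait,S:empty,W:wait | queues: N=0 E=2 S=0 W=1
Step 5 [EW]: N:wait,E:car1-GO,S:wait,W:car5-GO | queues: N=0 E=1 S=0 W=0
Cars crossed by step 5: 6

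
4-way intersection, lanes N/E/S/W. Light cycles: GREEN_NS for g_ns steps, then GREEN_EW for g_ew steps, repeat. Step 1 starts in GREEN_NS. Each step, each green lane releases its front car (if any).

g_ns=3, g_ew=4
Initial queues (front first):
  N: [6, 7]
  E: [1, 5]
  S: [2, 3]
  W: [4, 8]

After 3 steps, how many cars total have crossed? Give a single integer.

Step 1 [NS]: N:car6-GO,E:wait,S:car2-GO,W:wait | queues: N=1 E=2 S=1 W=2
Step 2 [NS]: N:car7-GO,E:wait,S:car3-GO,W:wait | queues: N=0 E=2 S=0 W=2
Step 3 [NS]: N:empty,E:wait,S:empty,W:wait | queues: N=0 E=2 S=0 W=2
Cars crossed by step 3: 4

Answer: 4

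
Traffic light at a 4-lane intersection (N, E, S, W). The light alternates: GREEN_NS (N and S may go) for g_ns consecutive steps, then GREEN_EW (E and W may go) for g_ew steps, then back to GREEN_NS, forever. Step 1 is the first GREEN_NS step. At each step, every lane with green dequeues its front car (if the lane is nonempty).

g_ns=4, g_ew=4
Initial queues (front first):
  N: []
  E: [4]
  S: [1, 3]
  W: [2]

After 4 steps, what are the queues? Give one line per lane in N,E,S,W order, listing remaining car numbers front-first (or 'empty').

Step 1 [NS]: N:empty,E:wait,S:car1-GO,W:wait | queues: N=0 E=1 S=1 W=1
Step 2 [NS]: N:empty,E:wait,S:car3-GO,W:wait | queues: N=0 E=1 S=0 W=1
Step 3 [NS]: N:empty,E:wait,S:empty,W:wait | queues: N=0 E=1 S=0 W=1
Step 4 [NS]: N:empty,E:wait,S:empty,W:wait | queues: N=0 E=1 S=0 W=1

N: empty
E: 4
S: empty
W: 2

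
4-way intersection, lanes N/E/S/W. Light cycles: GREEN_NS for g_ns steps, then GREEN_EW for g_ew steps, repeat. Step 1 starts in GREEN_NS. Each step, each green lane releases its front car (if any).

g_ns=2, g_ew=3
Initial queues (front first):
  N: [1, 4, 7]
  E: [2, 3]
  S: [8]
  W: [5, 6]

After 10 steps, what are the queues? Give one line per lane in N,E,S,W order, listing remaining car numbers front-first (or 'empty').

Step 1 [NS]: N:car1-GO,E:wait,S:car8-GO,W:wait | queues: N=2 E=2 S=0 W=2
Step 2 [NS]: N:car4-GO,E:wait,S:empty,W:wait | queues: N=1 E=2 S=0 W=2
Step 3 [EW]: N:wait,E:car2-GO,S:wait,W:car5-GO | queues: N=1 E=1 S=0 W=1
Step 4 [EW]: N:wait,E:car3-GO,S:wait,W:car6-GO | queues: N=1 E=0 S=0 W=0
Step 5 [EW]: N:wait,E:empty,S:wait,W:empty | queues: N=1 E=0 S=0 W=0
Step 6 [NS]: N:car7-GO,E:wait,S:empty,W:wait | queues: N=0 E=0 S=0 W=0

N: empty
E: empty
S: empty
W: empty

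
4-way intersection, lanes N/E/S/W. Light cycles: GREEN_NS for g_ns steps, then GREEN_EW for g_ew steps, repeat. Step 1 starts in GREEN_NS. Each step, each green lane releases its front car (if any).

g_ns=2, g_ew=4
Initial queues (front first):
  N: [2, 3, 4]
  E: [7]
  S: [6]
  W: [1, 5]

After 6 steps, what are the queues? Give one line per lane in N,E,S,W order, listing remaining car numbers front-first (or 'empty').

Step 1 [NS]: N:car2-GO,E:wait,S:car6-GO,W:wait | queues: N=2 E=1 S=0 W=2
Step 2 [NS]: N:car3-GO,E:wait,S:empty,W:wait | queues: N=1 E=1 S=0 W=2
Step 3 [EW]: N:wait,E:car7-GO,S:wait,W:car1-GO | queues: N=1 E=0 S=0 W=1
Step 4 [EW]: N:wait,E:empty,S:wait,W:car5-GO | queues: N=1 E=0 S=0 W=0
Step 5 [EW]: N:wait,E:empty,S:wait,W:empty | queues: N=1 E=0 S=0 W=0
Step 6 [EW]: N:wait,E:empty,S:wait,W:empty | queues: N=1 E=0 S=0 W=0

N: 4
E: empty
S: empty
W: empty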